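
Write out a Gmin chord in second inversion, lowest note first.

In root position, Gmin is G–Bb–D.
Second inversion puts the fifth (D) in the bass.

D, G, Bb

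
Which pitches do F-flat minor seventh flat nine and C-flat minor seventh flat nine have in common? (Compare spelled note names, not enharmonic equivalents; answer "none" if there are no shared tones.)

C♭, E𝄫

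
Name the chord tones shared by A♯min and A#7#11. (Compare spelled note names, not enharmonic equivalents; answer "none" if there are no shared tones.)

A# E#

A♯min: A# C# E#
A#7#11: A# C## E# G# D##
Common to both → A#, E#.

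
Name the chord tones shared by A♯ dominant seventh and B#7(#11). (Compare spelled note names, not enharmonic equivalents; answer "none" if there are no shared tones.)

A♯ dominant seventh = A#, C##, E#, G#.
B#7(#11) = B#, D##, F##, A#, E##.
Shared: A#.

A#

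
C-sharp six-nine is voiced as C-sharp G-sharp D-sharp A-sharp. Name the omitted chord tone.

E-sharp

C-sharp six-nine = C-sharp, E-sharp, G-sharp, A-sharp, D-sharp. The voicing lacks the 3rd (major 3rd), E-sharp.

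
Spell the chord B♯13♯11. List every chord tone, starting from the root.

B♯13♯11: dominant thirteenth sharp eleven on B#.
- root: B#
- major 3rd: D##
- perfect 5th: F##
- minor 7th: A#
- major 9th: C##
- augmented 11th: E##
- major 13th: G##

B# – D## – F## – A# – C## – E## – G##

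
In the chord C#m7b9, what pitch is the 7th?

Root of C#m7b9 = C#. The 7th is a minor 7th: C# up a minor 7th → B.

B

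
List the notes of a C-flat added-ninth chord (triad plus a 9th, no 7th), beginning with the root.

Cb Eb Gb Db

C-flat added-ninth: added-ninth on Cb.
Root: Cb
Major 3rd (3rd): Eb
Perfect 5th (5th): Gb
Major 9th (9th): Db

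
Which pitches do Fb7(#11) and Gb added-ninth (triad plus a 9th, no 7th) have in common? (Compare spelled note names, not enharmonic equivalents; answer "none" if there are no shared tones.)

Ab Bb

Fb7(#11): Fb Ab Cb Ebb Bb
Gb added-ninth: Gb Bb Db Ab
Common to both → Ab, Bb.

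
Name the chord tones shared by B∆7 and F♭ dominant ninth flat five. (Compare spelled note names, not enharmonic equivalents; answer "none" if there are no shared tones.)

B∆7: B D♯ F♯ A♯
F♭ dominant ninth flat five: F♭ A♭ C𝄫 E𝄫 G♭
Common to both → none.

none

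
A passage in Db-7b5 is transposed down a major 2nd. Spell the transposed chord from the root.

A major 2nd down from D♭ is C♭, so the new chord is C♭ half-diminished seventh.
root → C♭
3rd (minor 3rd) → E𝄫
5th (diminished 5th) → G𝄫
7th (minor 7th) → B𝄫

C♭, E𝄫, G𝄫, B𝄫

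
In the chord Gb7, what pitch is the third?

Bb

Root of Gb7 = Gb. The 3rd is a major 3rd: Gb up a major 3rd → Bb.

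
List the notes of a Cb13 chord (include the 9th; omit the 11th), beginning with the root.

Root Cb, quality dominant thirteenth:
Cb — root
Eb — major 3rd
Gb — perfect 5th
Bbb — minor 7th
Db — major 9th
Ab — major 13th

Cb, Eb, Gb, Bbb, Db, Ab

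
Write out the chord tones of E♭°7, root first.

Eb  Gb  Bbb  Dbb

Root Eb, quality diminished seventh:
- root: Eb
- minor 3rd: Gb
- diminished 5th: Bbb
- diminished 7th: Dbb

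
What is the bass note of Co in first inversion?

Eb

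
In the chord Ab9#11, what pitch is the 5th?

Eb

Root of Ab9#11 = Ab. The 5th is a perfect 5th: Ab up a perfect 5th → Eb.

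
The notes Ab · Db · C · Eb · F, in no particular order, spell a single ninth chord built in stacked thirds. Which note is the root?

Db

Arranged so that each adjacent pair is a third by letter name: Db – F – Ab – C – Eb.
The bottom of that stack, Db, is the root (this is Db major ninth).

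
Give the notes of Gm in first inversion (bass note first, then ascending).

Gm = G–Bb–D; first inversion → third (Bb) lowest.

Bb, D, G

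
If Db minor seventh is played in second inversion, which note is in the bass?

A-flat

Db minor seventh in root position is D-flat–F-flat–A-flat–C-flat.
Second inversion places the fifth in the bass, which is A-flat.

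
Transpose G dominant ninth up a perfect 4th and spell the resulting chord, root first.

C E G Bb D

A perfect 4th up from G is C, so the new chord is C dominant ninth.
root → C
3rd (major 3rd) → E
5th (perfect 5th) → G
7th (minor 7th) → Bb
9th (major 9th) → D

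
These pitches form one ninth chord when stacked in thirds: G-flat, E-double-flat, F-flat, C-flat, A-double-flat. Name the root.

F-flat

Arranged so that each adjacent pair is a third by letter name: F-flat – A-double-flat – C-flat – E-double-flat – G-flat.
The bottom of that stack, F-flat, is the root (this is F-flat minor ninth).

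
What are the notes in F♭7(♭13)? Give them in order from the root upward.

F♭ A♭ C♭ E𝄫 D𝄫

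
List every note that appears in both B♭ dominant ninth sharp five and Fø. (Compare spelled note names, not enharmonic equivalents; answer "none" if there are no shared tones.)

Ab

B♭ dominant ninth sharp five: Bb D F# Ab C
Fø: F Ab Cb Eb
Common to both → Ab.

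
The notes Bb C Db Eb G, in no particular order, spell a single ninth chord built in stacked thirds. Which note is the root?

Stacking in thirds gives C – Eb – G – Bb – Db, so C is the root — C minor seventh flat nine.

C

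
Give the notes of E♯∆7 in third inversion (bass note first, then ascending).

D𝄪 E♯ G𝄪 B♯

In root position, E♯∆7 is E♯–G𝄪–B♯–D𝄪.
Third inversion puts the seventh (D𝄪) in the bass.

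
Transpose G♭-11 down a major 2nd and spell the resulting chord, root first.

A major 2nd down from G♭ is F♭, so the new chord is F♭ minor eleventh.
root → F♭
3rd (minor 3rd) → A𝄫
5th (perfect 5th) → C♭
7th (minor 7th) → E𝄫
9th (major 9th) → G♭
11th (perfect 11th) → B𝄫

F♭ A𝄫 C♭ E𝄫 G♭ B𝄫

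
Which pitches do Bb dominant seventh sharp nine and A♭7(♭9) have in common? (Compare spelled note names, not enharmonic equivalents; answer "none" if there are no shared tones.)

Ab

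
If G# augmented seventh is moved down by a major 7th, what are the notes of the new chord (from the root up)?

A  C#  E#  G

A major 7th down from G# is A, so the new chord is A augmented seventh.
- root: A
- major 3rd: C#
- augmented 5th: E#
- minor 7th: G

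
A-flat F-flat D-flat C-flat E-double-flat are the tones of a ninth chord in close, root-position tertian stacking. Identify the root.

Arranged so that each adjacent pair is a third by letter name: D-flat – F-flat – A-flat – C-flat – E-double-flat.
The bottom of that stack, D-flat, is the root (this is D-flat minor seventh flat nine).

D-flat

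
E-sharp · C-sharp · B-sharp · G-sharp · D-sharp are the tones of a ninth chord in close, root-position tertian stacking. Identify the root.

Stacking in thirds gives C-sharp – E-sharp – G-sharp – B-sharp – D-sharp, so C-sharp is the root — C-sharp major ninth.

C-sharp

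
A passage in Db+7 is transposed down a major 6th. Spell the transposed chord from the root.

Transposed root: Db → Fb (major 6th down). So we spell Fb augmented seventh:
Root: Fb
Major 3rd (3rd): Ab
Augmented 5th (5th): C
Minor 7th (7th): Ebb

Fb – Ab – C – Ebb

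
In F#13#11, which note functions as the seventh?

Root of F#13#11 = F#. The 7th is a minor 7th: F# up a minor 7th → E.

E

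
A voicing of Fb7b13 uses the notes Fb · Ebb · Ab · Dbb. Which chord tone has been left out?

Cb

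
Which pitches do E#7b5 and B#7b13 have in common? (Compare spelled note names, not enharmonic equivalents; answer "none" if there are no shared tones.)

none

E#7b5 = E♯, G𝄪, B, D♯.
B#7b13 = B♯, D𝄪, F𝄪, A♯, G♯.
Shared: none.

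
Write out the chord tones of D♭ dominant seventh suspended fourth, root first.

D♭ dominant seventh suspended fourth is a dominant seventh suspended fourth built on D-flat.
root → D-flat
4th (perfect 4th) → G-flat
5th (perfect 5th) → A-flat
7th (minor 7th) → C-flat

D-flat G-flat A-flat C-flat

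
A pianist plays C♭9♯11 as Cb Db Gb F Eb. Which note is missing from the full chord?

The full C♭9♯11 chord is Cb, Eb, Gb, Bbb, Db, F.
Comparing with the voicing, the minor 7th (7th) — Bbb — is absent.

Bbb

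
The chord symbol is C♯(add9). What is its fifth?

G#

Root of C♯(add9) = C#. The 5th is a perfect 5th: C# up a perfect 5th → G#.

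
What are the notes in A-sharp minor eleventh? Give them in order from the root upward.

A-sharp minor eleventh is a minor eleventh built on A#.
A# — root
C# — minor 3rd
E# — perfect 5th
G# — minor 7th
B# — major 9th
D# — perfect 11th

A# – C# – E# – G# – B# – D#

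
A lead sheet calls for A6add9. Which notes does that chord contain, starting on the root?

A6add9: six-nine on A.
Root: A
Major 3rd (3rd): C#
Perfect 5th (5th): E
Major 6th (6th): F#
Major 9th (9th): B

A – C# – E – F# – B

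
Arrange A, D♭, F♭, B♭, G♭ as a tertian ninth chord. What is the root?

G♭

Arranged so that each adjacent pair is a third by letter name: G♭ – B♭ – D♭ – F♭ – A.
The bottom of that stack, G♭, is the root (this is G♭ dominant seventh sharp nine).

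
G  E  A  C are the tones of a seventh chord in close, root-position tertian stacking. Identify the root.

Arranged so that each adjacent pair is a third by letter name: A – C – E – G.
The bottom of that stack, A, is the root (this is A minor seventh).

A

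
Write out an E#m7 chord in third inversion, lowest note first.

D#  E#  G#  B#

E#m7 = E#–G#–B#–D#; third inversion → seventh (D#) lowest.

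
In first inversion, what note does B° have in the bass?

B° = B–D–F. First inversion → third in the bass = D.

D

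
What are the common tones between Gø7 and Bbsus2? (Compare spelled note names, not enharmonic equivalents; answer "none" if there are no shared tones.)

Bb  F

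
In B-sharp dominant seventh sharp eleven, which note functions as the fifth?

Root of B-sharp dominant seventh sharp eleven = B-sharp. The 5th is a perfect 5th: B-sharp up a perfect 5th → F-double-sharp.

F-double-sharp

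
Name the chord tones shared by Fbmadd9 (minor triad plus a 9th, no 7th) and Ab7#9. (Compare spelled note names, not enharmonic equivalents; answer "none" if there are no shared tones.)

Fbmadd9: Fb Abb Cb Gb
Ab7#9: Ab C Eb Gb B
Common to both → Gb.

Gb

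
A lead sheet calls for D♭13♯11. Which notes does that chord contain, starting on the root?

D♭  F  A♭  C♭  E♭  G  B♭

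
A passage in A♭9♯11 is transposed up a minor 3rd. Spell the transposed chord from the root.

Transposed root: Ab → Cb (minor 3rd up). So we spell Cb dominant ninth sharp eleven:
Cb — root
Eb — major 3rd
Gb — perfect 5th
Bbb — minor 7th
Db — major 9th
F — augmented 11th

Cb Eb Gb Bbb Db F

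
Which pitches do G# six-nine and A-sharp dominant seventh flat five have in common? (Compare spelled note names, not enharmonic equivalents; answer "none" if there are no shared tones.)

G# six-nine = G-sharp, B-sharp, D-sharp, E-sharp, A-sharp.
A-sharp dominant seventh flat five = A-sharp, C-double-sharp, E, G-sharp.
Shared: G-sharp, A-sharp.

G-sharp, A-sharp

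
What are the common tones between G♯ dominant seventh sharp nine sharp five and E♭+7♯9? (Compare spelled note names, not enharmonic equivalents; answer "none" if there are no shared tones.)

G♯ dominant seventh sharp nine sharp five: G# B# D## F# A##
E♭+7♯9: Eb G B Db F#
Common to both → F#.

F#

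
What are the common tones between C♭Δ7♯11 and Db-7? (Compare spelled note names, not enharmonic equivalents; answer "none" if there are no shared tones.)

C♭

C♭Δ7♯11 = C♭, E♭, G♭, B♭, F.
Db-7 = D♭, F♭, A♭, C♭.
Shared: C♭.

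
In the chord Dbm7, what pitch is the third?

F♭

Root of Dbm7 = D♭. The 3rd is a minor 3rd: D♭ up a minor 3rd → F♭.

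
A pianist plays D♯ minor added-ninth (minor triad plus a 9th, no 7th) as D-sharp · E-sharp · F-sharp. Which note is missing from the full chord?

A-sharp

D♯ minor added-ninth = D-sharp, F-sharp, A-sharp, E-sharp. The voicing lacks the 5th (perfect 5th), A-sharp.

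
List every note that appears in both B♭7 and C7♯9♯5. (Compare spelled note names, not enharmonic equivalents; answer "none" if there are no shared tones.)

B♭7 = B♭, D, F, A♭.
C7♯9♯5 = C, E, G♯, B♭, D♯.
Shared: B♭.

B♭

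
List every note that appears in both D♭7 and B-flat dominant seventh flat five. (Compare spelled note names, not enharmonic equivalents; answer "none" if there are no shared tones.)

Ab

D♭7 = Db, F, Ab, Cb.
B-flat dominant seventh flat five = Bb, D, Fb, Ab.
Shared: Ab.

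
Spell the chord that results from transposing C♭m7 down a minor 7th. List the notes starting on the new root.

A minor 7th down from Cb is Db, so the new chord is Db minor seventh.
Root: Db
Minor 3rd (3rd): Fb
Perfect 5th (5th): Ab
Minor 7th (7th): Cb

Db Fb Ab Cb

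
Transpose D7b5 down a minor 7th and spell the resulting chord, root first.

Transposed root: D → E (minor 7th down). So we spell E dominant seventh flat five:
- root: E
- major 3rd: G#
- diminished 5th: Bb
- minor 7th: D

E  G#  Bb  D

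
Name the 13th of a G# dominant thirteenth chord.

G# dominant thirteenth is built on G#; its 13th is a major 13th above the root.
A sixth above G uses the letter E, and the major 13th above G# is E#.

E#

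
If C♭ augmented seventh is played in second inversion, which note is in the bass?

C♭ augmented seventh = C♭–E♭–G–B𝄫. Second inversion → fifth in the bass = G.

G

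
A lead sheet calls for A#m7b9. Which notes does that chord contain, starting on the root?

A#m7b9 is a minor seventh flat nine built on A♯.
root → A♯
3rd (minor 3rd) → C♯
5th (perfect 5th) → E♯
7th (minor 7th) → G♯
9th (minor 9th) → B

A♯  C♯  E♯  G♯  B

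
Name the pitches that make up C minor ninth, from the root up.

Root C, quality minor ninth:
root → C
3rd (minor 3rd) → E-flat
5th (perfect 5th) → G
7th (minor 7th) → B-flat
9th (major 9th) → D

C, E-flat, G, B-flat, D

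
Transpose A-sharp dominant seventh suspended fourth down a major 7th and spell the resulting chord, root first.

B, E, F♯, A

A major 7th down from A♯ is B, so the new chord is B dominant seventh suspended fourth.
Root: B
Perfect 4th (4th): E
Perfect 5th (5th): F♯
Minor 7th (7th): A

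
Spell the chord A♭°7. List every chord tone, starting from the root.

Ab Cb Ebb Gbb

Root Ab, quality diminished seventh:
root → Ab
3rd (minor 3rd) → Cb
5th (diminished 5th) → Ebb
7th (diminished 7th) → Gbb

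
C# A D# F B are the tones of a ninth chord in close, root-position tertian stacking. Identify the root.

Arranged so that each adjacent pair is a third by letter name: B – D# – F – A – C#.
The bottom of that stack, B, is the root (this is B dominant ninth flat five).

B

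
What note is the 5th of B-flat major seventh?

F

B-flat major seventh is built on Bb; its 5th is a perfect 5th above the root.
A fifth above B uses the letter F, and the perfect 5th above Bb is F.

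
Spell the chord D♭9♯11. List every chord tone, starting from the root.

Root D♭, quality dominant ninth sharp eleven:
Root: D♭
Major 3rd (3rd): F
Perfect 5th (5th): A♭
Minor 7th (7th): C♭
Major 9th (9th): E♭
Augmented 11th (11th): G

D♭ – F – A♭ – C♭ – E♭ – G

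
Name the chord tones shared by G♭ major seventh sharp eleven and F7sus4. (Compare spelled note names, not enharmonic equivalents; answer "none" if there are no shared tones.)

G♭ major seventh sharp eleven = Gb, Bb, Db, F, C.
F7sus4 = F, Bb, C, Eb.
Shared: Bb, F, C.

Bb  F  C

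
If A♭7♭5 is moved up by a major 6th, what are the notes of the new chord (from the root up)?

F A Cb Eb

A major 6th up from Ab is F, so the new chord is F dominant seventh flat five.
- root: F
- major 3rd: A
- diminished 5th: Cb
- minor 7th: Eb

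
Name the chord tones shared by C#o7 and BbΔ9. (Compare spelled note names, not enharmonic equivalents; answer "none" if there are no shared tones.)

C#o7 = C♯, E, G, B♭.
BbΔ9 = B♭, D, F, A, C.
Shared: B♭.

B♭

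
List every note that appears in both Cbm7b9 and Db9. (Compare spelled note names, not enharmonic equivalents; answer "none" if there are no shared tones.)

Cbm7b9 = Cb, Ebb, Gb, Bbb, Dbb.
Db9 = Db, F, Ab, Cb, Eb.
Shared: Cb.

Cb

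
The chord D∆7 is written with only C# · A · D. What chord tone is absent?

The full D∆7 chord is D, F#, A, C#.
Comparing with the voicing, the major 3rd (3rd) — F# — is absent.

F#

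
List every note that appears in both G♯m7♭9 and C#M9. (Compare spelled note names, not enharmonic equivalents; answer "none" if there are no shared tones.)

G# – D#

G♯m7♭9 = G#, B, D#, F#, A.
C#M9 = C#, E#, G#, B#, D#.
Shared: G#, D#.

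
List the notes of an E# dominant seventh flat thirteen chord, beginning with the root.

E# dominant seventh flat thirteen is a dominant seventh flat thirteen built on E-sharp.
root → E-sharp
3rd (major 3rd) → G-double-sharp
5th (perfect 5th) → B-sharp
7th (minor 7th) → D-sharp
13th (minor 13th) → C-sharp

E-sharp G-double-sharp B-sharp D-sharp C-sharp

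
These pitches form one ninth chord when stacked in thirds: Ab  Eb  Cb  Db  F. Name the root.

Stacking in thirds gives Db – F – Ab – Cb – Eb, so Db is the root — Db dominant ninth.

Db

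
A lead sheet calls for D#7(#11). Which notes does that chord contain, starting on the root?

D#, F##, A#, C#, G##

Root D#, quality dominant seventh sharp eleven:
- root: D#
- major 3rd: F##
- perfect 5th: A#
- minor 7th: C#
- augmented 11th: G##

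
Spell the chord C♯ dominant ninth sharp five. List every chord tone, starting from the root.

C♯ dominant ninth sharp five is a dominant ninth sharp five built on C-sharp.
C-sharp — root
E-sharp — major 3rd
G-double-sharp — augmented 5th
B — minor 7th
D-sharp — major 9th

C-sharp, E-sharp, G-double-sharp, B, D-sharp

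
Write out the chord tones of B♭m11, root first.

B♭m11 is a minor eleventh built on Bb.
Root: Bb
Minor 3rd (3rd): Db
Perfect 5th (5th): F
Minor 7th (7th): Ab
Major 9th (9th): C
Perfect 11th (11th): Eb

Bb Db F Ab C Eb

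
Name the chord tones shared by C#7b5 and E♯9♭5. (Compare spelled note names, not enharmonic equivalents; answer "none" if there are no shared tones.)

E# B

C#7b5 = C#, E#, G, B.
E♯9♭5 = E#, G##, B, D#, F##.
Shared: E#, B.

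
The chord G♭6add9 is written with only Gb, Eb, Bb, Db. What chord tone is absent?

Ab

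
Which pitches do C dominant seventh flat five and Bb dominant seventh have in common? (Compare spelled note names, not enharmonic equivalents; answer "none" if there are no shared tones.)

B-flat

C dominant seventh flat five = C, E, G-flat, B-flat.
Bb dominant seventh = B-flat, D, F, A-flat.
Shared: B-flat.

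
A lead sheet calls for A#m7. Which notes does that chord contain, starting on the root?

A#m7: minor seventh on A♯.
A♯ — root
C♯ — minor 3rd
E♯ — perfect 5th
G♯ — minor 7th

A♯  C♯  E♯  G♯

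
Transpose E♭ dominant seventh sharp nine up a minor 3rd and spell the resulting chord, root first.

A minor 3rd up from E-flat is G-flat, so the new chord is G-flat dominant seventh sharp nine.
- root: G-flat
- major 3rd: B-flat
- perfect 5th: D-flat
- minor 7th: F-flat
- augmented 9th: A

G-flat B-flat D-flat F-flat A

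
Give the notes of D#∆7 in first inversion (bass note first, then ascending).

F##, A#, C##, D#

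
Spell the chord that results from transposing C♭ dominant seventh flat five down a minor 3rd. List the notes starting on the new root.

C-flat down a minor 3rd → A-flat. New chord: A-flat dominant seventh flat five.
- root: A-flat
- major 3rd: C
- diminished 5th: E-double-flat
- minor 7th: G-flat

A-flat – C – E-double-flat – G-flat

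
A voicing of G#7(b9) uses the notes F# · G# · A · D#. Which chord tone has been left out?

B#

The full G#7(b9) chord is G#, B#, D#, F#, A.
Comparing with the voicing, the major 3rd (3rd) — B# — is absent.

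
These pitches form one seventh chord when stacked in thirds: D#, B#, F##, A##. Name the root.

Arranged so that each adjacent pair is a third by letter name: B# – D# – F## – A##.
The bottom of that stack, B#, is the root (this is B# minor-major seventh).

B#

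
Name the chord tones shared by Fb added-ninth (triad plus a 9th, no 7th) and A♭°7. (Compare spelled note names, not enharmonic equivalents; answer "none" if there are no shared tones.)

Ab Cb

Fb added-ninth = Fb, Ab, Cb, Gb.
A♭°7 = Ab, Cb, Ebb, Gbb.
Shared: Ab, Cb.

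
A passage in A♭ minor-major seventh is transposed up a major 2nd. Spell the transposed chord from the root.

B♭, D♭, F, A

Transposed root: A♭ → B♭ (major 2nd up). So we spell B♭ minor-major seventh:
- root: B♭
- minor 3rd: D♭
- perfect 5th: F
- major 7th: A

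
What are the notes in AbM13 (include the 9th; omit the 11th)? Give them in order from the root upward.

Ab  C  Eb  G  Bb  F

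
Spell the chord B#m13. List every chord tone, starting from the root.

Root B♯, quality minor thirteenth:
root → B♯
3rd (minor 3rd) → D♯
5th (perfect 5th) → F𝄪
7th (minor 7th) → A♯
9th (major 9th) → C𝄪
11th (perfect 11th) → E♯
13th (major 13th) → G𝄪

B♯ D♯ F𝄪 A♯ C𝄪 E♯ G𝄪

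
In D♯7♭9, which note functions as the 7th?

C#

Root of D♯7♭9 = D#. The 7th is a minor 7th: D# up a minor 7th → C#.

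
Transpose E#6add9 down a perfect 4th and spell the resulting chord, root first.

B#, D##, F##, G##, C##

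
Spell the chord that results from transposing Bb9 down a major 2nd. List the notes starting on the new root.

Ab, C, Eb, Gb, Bb

A major 2nd down from Bb is Ab, so the new chord is Ab dominant ninth.
root → Ab
3rd (major 3rd) → C
5th (perfect 5th) → Eb
7th (minor 7th) → Gb
9th (major 9th) → Bb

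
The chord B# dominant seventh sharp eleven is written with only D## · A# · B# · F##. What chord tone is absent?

B# dominant seventh sharp eleven = B#, D##, F##, A#, E##. The voicing lacks the 11th (augmented 11th), E##.

E##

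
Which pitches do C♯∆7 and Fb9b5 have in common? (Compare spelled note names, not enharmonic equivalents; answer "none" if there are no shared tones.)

none

C♯∆7 = C#, E#, G#, B#.
Fb9b5 = Fb, Ab, Cbb, Ebb, Gb.
Shared: none.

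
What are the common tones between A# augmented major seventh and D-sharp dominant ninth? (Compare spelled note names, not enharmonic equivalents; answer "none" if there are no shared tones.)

A# augmented major seventh: A♯ C𝄪 E𝄪 G𝄪
D-sharp dominant ninth: D♯ F𝄪 A♯ C♯ E♯
Common to both → A♯.

A♯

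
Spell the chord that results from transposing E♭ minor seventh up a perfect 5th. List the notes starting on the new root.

Bb, Db, F, Ab

Transposed root: Eb → Bb (perfect 5th up). So we spell Bb minor seventh:
Root: Bb
Minor 3rd (3rd): Db
Perfect 5th (5th): F
Minor 7th (7th): Ab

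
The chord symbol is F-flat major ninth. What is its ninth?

F-flat major ninth is built on Fb; its 9th is a major 9th above the root.
A second above F uses the letter G, and the major 9th above Fb is Gb.

Gb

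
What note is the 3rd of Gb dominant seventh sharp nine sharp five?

Root of Gb dominant seventh sharp nine sharp five = G-flat. The 3rd is a major 3rd: G-flat up a major 3rd → B-flat.

B-flat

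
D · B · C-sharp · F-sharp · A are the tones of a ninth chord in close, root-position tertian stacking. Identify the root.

Stacking in thirds gives B – D – F-sharp – A – C-sharp, so B is the root — B minor ninth.

B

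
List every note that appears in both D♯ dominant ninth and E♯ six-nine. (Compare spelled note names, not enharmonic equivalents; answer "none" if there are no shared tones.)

F-double-sharp, E-sharp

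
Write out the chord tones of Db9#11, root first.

Db9#11 is a dominant ninth sharp eleven built on Db.
- root: Db
- major 3rd: F
- perfect 5th: Ab
- minor 7th: Cb
- major 9th: Eb
- augmented 11th: G

Db F Ab Cb Eb G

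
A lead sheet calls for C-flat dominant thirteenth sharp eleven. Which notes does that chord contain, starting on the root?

C-flat, E-flat, G-flat, B-double-flat, D-flat, F, A-flat

C-flat dominant thirteenth sharp eleven is a dominant thirteenth sharp eleven built on C-flat.
C-flat — root
E-flat — major 3rd
G-flat — perfect 5th
B-double-flat — minor 7th
D-flat — major 9th
F — augmented 11th
A-flat — major 13th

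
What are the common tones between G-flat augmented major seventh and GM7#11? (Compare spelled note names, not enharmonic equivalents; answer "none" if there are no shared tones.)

D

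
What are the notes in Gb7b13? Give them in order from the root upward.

Gb  Bb  Db  Fb  Ebb

Root Gb, quality dominant seventh flat thirteen:
Gb — root
Bb — major 3rd
Db — perfect 5th
Fb — minor 7th
Ebb — minor 13th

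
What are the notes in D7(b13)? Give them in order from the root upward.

D F# A C Bb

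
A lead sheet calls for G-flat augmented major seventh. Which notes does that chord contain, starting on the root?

G♭  B♭  D  F

Root G♭, quality augmented major seventh:
G♭ — root
B♭ — major 3rd
D — augmented 5th
F — major 7th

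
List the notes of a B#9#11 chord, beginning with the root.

B#, D##, F##, A#, C##, E##

B#9#11 is a dominant ninth sharp eleven built on B#.
root → B#
3rd (major 3rd) → D##
5th (perfect 5th) → F##
7th (minor 7th) → A#
9th (major 9th) → C##
11th (augmented 11th) → E##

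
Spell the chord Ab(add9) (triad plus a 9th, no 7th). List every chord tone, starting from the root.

Ab C Eb Bb

Ab(add9): added-ninth on Ab.
root → Ab
3rd (major 3rd) → C
5th (perfect 5th) → Eb
9th (major 9th) → Bb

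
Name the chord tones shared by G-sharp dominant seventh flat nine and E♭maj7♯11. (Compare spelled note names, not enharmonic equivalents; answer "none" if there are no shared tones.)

A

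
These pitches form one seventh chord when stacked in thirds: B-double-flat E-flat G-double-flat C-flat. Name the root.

C-flat

Arranged so that each adjacent pair is a third by letter name: C-flat – E-flat – G-double-flat – B-double-flat.
The bottom of that stack, C-flat, is the root (this is C-flat dominant seventh flat five).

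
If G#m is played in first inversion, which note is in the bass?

G#m in root position is G♯–B–D♯.
First inversion places the third in the bass, which is B.

B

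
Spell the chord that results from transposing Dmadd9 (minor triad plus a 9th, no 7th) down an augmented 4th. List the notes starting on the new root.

Ab, Cb, Eb, Bb

An augmented 4th down from D is Ab, so the new chord is Ab minor added-ninth.
Root: Ab
Minor 3rd (3rd): Cb
Perfect 5th (5th): Eb
Major 9th (9th): Bb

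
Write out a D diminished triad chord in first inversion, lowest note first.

F A-flat D

D diminished triad = D–F–A-flat; first inversion → third (F) lowest.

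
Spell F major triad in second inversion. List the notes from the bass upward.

F major triad = F–A–C; second inversion → fifth (C) lowest.

C, F, A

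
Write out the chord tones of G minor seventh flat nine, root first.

Root G, quality minor seventh flat nine:
- root: G
- minor 3rd: B♭
- perfect 5th: D
- minor 7th: F
- minor 9th: A♭

G, B♭, D, F, A♭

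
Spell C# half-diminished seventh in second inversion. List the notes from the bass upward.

In root position, C# half-diminished seventh is C#–E–G–B.
Second inversion puts the fifth (G) in the bass.

G B C# E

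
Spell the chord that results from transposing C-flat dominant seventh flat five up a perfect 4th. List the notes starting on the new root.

F-flat – A-flat – C-double-flat – E-double-flat

A perfect 4th up from C-flat is F-flat, so the new chord is F-flat dominant seventh flat five.
F-flat — root
A-flat — major 3rd
C-double-flat — diminished 5th
E-double-flat — minor 7th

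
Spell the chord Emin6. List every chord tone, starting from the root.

Root E, quality minor sixth:
Root: E
Minor 3rd (3rd): G
Perfect 5th (5th): B
Major 6th (6th): C#

E  G  B  C#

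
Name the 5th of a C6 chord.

G

C6 is built on C; its 5th is a perfect 5th above the root.
A fifth above C uses the letter G, and the perfect 5th above C is G.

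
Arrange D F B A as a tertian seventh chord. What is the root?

B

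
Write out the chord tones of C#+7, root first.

C#+7 is an augmented seventh built on C#.
Root: C#
Major 3rd (3rd): E#
Augmented 5th (5th): G##
Minor 7th (7th): B

C# E# G## B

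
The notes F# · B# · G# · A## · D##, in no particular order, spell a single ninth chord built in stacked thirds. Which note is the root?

G#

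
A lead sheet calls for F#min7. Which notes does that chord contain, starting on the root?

F♯, A, C♯, E

Root F♯, quality minor seventh:
F♯ — root
A — minor 3rd
C♯ — perfect 5th
E — minor 7th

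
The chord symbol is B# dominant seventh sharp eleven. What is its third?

Root of B# dominant seventh sharp eleven = B#. The 3rd is a major 3rd: B# up a major 3rd → D##.

D##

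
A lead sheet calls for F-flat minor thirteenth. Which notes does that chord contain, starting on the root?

F-flat minor thirteenth: minor thirteenth on Fb.
Root: Fb
Minor 3rd (3rd): Abb
Perfect 5th (5th): Cb
Minor 7th (7th): Ebb
Major 9th (9th): Gb
Perfect 11th (11th): Bbb
Major 13th (13th): Db

Fb  Abb  Cb  Ebb  Gb  Bbb  Db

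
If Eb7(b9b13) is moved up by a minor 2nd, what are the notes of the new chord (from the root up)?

Fb, Ab, Cb, Ebb, Gbb, Dbb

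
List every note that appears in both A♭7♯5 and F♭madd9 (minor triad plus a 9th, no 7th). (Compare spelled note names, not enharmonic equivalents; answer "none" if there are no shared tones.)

Gb

A♭7♯5 = Ab, C, E, Gb.
F♭madd9 = Fb, Abb, Cb, Gb.
Shared: Gb.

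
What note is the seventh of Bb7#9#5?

Ab

Root of Bb7#9#5 = Bb. The 7th is a minor 7th: Bb up a minor 7th → Ab.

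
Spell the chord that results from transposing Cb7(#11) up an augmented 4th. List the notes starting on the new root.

F A C Eb B

Cb up an augmented 4th → F. New chord: F dominant seventh sharp eleven.
Root: F
Major 3rd (3rd): A
Perfect 5th (5th): C
Minor 7th (7th): Eb
Augmented 11th (11th): B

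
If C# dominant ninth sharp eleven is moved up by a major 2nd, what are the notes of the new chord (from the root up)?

C-sharp up a major 2nd → D-sharp. New chord: D-sharp dominant ninth sharp eleven.
Root: D-sharp
Major 3rd (3rd): F-double-sharp
Perfect 5th (5th): A-sharp
Minor 7th (7th): C-sharp
Major 9th (9th): E-sharp
Augmented 11th (11th): G-double-sharp

D-sharp  F-double-sharp  A-sharp  C-sharp  E-sharp  G-double-sharp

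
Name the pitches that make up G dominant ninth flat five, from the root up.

G dominant ninth flat five is a dominant ninth flat five built on G.
G — root
B — major 3rd
D♭ — diminished 5th
F — minor 7th
A — major 9th

G – B – D♭ – F – A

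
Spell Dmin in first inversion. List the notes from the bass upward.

F A D

In root position, Dmin is D–F–A.
First inversion puts the third (F) in the bass.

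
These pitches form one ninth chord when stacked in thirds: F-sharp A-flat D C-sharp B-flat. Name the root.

B-flat

Stacking in thirds gives B-flat – D – F-sharp – A-flat – C-sharp, so B-flat is the root — B-flat dominant seventh sharp nine sharp five.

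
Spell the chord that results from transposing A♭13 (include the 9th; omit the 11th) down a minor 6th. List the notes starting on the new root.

C – E – G – Bb – D – A

A minor 6th down from Ab is C, so the new chord is C dominant thirteenth.
root → C
3rd (major 3rd) → E
5th (perfect 5th) → G
7th (minor 7th) → Bb
9th (major 9th) → D
13th (major 13th) → A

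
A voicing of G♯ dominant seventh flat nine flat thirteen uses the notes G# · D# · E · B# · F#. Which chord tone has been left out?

A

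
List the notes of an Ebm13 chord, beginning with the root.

Eb Gb Bb Db F Ab C

Root Eb, quality minor thirteenth:
Root: Eb
Minor 3rd (3rd): Gb
Perfect 5th (5th): Bb
Minor 7th (7th): Db
Major 9th (9th): F
Perfect 11th (11th): Ab
Major 13th (13th): C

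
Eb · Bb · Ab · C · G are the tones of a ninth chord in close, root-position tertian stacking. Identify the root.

Ab

Arranged so that each adjacent pair is a third by letter name: Ab – C – Eb – G – Bb.
The bottom of that stack, Ab, is the root (this is Ab major ninth).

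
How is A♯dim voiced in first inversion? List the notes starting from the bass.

C♯  E  A♯

In root position, A♯dim is A♯–C♯–E.
First inversion puts the third (C♯) in the bass.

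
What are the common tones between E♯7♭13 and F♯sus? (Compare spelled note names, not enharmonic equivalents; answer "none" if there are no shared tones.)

C♯

E♯7♭13 = E♯, G𝄪, B♯, D♯, C♯.
F♯sus = F♯, B, C♯.
Shared: C♯.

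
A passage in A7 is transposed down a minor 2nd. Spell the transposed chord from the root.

Transposed root: A → G# (minor 2nd down). So we spell G# dominant seventh:
- root: G#
- major 3rd: B#
- perfect 5th: D#
- minor 7th: F#

G#, B#, D#, F#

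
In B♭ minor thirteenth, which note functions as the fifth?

F

Root of B♭ minor thirteenth = Bb. The 5th is a perfect 5th: Bb up a perfect 5th → F.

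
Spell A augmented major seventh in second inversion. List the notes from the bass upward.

E#, G#, A, C#

A augmented major seventh = A–C#–E#–G#; second inversion → fifth (E#) lowest.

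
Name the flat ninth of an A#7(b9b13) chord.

B

Root of A#7(b9b13) = A#. The 9th is a minor 9th: A# up a minor 9th → B.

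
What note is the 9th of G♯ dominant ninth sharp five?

Root of G♯ dominant ninth sharp five = G-sharp. The 9th is a major 9th: G-sharp up a major 9th → A-sharp.

A-sharp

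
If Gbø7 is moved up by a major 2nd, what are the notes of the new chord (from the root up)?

Transposed root: Gb → Ab (major 2nd up). So we spell Ab half-diminished seventh:
Root: Ab
Minor 3rd (3rd): Cb
Diminished 5th (5th): Ebb
Minor 7th (7th): Gb

Ab – Cb – Ebb – Gb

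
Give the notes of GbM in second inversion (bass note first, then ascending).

Db, Gb, Bb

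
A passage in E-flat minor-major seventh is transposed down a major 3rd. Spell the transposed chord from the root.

C-flat E-double-flat G-flat B-flat

A major 3rd down from E-flat is C-flat, so the new chord is C-flat minor-major seventh.
root → C-flat
3rd (minor 3rd) → E-double-flat
5th (perfect 5th) → G-flat
7th (major 7th) → B-flat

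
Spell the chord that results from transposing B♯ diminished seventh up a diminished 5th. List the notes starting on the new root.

F#, A, C, Eb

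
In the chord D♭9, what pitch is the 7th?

Cb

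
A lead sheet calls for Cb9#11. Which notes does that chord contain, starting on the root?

Root C♭, quality dominant ninth sharp eleven:
root → C♭
3rd (major 3rd) → E♭
5th (perfect 5th) → G♭
7th (minor 7th) → B𝄫
9th (major 9th) → D♭
11th (augmented 11th) → F

C♭, E♭, G♭, B𝄫, D♭, F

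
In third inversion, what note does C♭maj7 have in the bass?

Bb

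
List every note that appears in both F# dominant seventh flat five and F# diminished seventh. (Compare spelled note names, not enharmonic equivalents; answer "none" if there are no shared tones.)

F# dominant seventh flat five = F-sharp, A-sharp, C, E.
F# diminished seventh = F-sharp, A, C, E-flat.
Shared: F-sharp, C.

F-sharp – C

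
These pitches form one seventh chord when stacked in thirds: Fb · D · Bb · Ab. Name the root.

Bb

Stacking in thirds gives Bb – D – Fb – Ab, so Bb is the root — Bb dominant seventh flat five.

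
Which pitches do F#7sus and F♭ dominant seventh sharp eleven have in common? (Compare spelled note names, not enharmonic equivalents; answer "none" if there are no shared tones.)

F#7sus: F♯ B C♯ E
F♭ dominant seventh sharp eleven: F♭ A♭ C♭ E𝄫 B♭
Common to both → none.

none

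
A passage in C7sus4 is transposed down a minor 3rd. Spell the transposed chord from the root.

A, D, E, G

Transposed root: C → A (minor 3rd down). So we spell A dominant seventh suspended fourth:
A — root
D — perfect 4th
E — perfect 5th
G — minor 7th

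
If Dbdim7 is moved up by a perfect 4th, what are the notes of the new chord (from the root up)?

Db up a perfect 4th → Gb. New chord: Gb diminished seventh.
root → Gb
3rd (minor 3rd) → Bbb
5th (diminished 5th) → Dbb
7th (diminished 7th) → Fbb

Gb – Bbb – Dbb – Fbb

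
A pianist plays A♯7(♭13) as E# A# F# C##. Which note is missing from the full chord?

G#

A♯7(♭13) = A#, C##, E#, G#, F#. The voicing lacks the 7th (minor 7th), G#.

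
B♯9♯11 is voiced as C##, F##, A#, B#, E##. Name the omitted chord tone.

D##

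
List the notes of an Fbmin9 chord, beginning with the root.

F♭, A𝄫, C♭, E𝄫, G♭

Fbmin9 is a minor ninth built on F♭.
F♭ — root
A𝄫 — minor 3rd
C♭ — perfect 5th
E𝄫 — minor 7th
G♭ — major 9th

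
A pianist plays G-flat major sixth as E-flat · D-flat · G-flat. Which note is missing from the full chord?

The full G-flat major sixth chord is G-flat, B-flat, D-flat, E-flat.
Comparing with the voicing, the major 3rd (3rd) — B-flat — is absent.

B-flat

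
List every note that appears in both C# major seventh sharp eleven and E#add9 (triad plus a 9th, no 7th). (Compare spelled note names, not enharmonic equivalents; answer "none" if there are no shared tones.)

C# major seventh sharp eleven = C#, E#, G#, B#, F##.
E#add9 = E#, G##, B#, F##.
Shared: E#, B#, F##.

E#  B#  F##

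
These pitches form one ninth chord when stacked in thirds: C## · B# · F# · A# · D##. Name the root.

B#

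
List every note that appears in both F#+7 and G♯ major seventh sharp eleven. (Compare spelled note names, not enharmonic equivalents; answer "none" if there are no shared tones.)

F#+7: F# A# C## E
G♯ major seventh sharp eleven: G# B# D# F## C##
Common to both → C##.

C##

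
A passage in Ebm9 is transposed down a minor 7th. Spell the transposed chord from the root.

F, Ab, C, Eb, G

Transposed root: Eb → F (minor 7th down). So we spell F minor ninth:
root → F
3rd (minor 3rd) → Ab
5th (perfect 5th) → C
7th (minor 7th) → Eb
9th (major 9th) → G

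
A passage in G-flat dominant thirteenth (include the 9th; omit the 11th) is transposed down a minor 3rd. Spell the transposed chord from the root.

A minor 3rd down from G♭ is E♭, so the new chord is E♭ dominant thirteenth.
root → E♭
3rd (major 3rd) → G
5th (perfect 5th) → B♭
7th (minor 7th) → D♭
9th (major 9th) → F
13th (major 13th) → C

E♭  G  B♭  D♭  F  C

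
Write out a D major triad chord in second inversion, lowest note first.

A, D, F-sharp

D major triad = D–F-sharp–A; second inversion → fifth (A) lowest.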